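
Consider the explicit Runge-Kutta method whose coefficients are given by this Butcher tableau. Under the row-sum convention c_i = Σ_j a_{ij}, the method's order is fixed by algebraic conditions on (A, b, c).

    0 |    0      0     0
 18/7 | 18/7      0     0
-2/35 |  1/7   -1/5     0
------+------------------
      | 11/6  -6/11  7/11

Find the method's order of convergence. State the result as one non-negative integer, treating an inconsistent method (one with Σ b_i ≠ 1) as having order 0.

b = (11/6, -6/11, 7/11)
c = (0, 18/7, -2/35)
Ac = (0, 0, -18/35)
Σ b_i: 11/6·1 + (-6/11)·1 + 7/11·1 = 127/66 ≠ 1 ⇒ order 0.

0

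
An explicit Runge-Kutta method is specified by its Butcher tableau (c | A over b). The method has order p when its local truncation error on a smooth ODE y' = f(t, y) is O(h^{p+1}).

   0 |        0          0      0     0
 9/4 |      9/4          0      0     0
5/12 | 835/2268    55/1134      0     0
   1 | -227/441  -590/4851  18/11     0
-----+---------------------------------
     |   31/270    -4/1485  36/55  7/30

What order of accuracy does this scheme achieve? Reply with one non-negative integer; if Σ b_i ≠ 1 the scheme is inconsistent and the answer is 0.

b = (31/270, -4/1485, 36/55, 7/30)
c = (0, 9/4, 5/12, 1)
Ac = (0, 0, 55/504, 20/49)
Σ b_i: 31/270·1 + (-4/1485)·1 + 36/55·1 + 7/30·1 = 1 ✓
b·c: (-4/1485)·9/4 + 36/55·5/12 + 7/30·1 = 1/2 ✓
b·c²: (-4/1485)·81/16 + 36/55·25/144 + 7/30·1 = 1/3 ✓
b·Ac: 36/55·55/504 + 7/30·20/49 = 1/6 ✓
b·c³: (-4/1485)·729/64 + 36/55·125/1728 + 7/30·1 = 1/4 ✓
b·(c∘Ac): 36/55·275/6048 + 7/30·20/49 = 1/8 ✓
b·Ac²: 36/55·55/224 + 7/30·(-65/196) = 1/12 ✓
b·A²c: 7/30·5/28 = 1/24 ✓; 4 stages ⇒ order 4.

4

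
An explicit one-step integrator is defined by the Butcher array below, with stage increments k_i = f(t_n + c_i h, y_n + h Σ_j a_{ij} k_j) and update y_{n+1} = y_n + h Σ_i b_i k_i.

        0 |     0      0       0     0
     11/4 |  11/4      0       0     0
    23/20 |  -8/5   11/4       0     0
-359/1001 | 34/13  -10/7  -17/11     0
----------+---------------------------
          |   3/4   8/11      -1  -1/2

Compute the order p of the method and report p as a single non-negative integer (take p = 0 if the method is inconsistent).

b = (3/4, 8/11, -1, -1/2)
c = (0, 11/4, 23/20, -359/1001)
Ac = (0, 0, 121/16, -8787/1540)
Σ b_i: 3/4·1 + 8/11·1 + (-1)·1 + (-1/2)·1 = -1/44 ≠ 1 ⇒ order 0.

0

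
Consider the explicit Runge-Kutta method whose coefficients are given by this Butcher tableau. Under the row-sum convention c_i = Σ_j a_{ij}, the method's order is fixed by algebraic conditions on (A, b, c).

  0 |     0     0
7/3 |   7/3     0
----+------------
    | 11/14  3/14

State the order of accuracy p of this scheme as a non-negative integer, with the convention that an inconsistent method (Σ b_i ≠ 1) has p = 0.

b = (11/14, 3/14)
c = (0, 7/3)
Σ b_i: 11/14·1 + 3/14·1 = 1 ✓
b·c: 3/14·7/3 = 1/2 ✓; 2 stages ⇒ order 2.

2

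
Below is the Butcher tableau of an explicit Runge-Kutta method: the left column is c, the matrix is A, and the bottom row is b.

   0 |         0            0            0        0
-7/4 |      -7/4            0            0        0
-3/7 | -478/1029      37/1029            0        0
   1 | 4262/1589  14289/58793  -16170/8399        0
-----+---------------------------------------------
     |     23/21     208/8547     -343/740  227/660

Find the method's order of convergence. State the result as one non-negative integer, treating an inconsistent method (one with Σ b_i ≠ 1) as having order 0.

b = (23/21, 208/8547, -343/740, 227/660)
c = (0, -7/4, -3/7, 1)
Ac = (0, 0, -37/588, 363/908)
Σ b_i: 23/21·1 + 208/8547·1 + (-343/740)·1 + 227/660·1 = 1 ✓
b·c: 208/8547·(-7/4) + (-343/740)·(-3/7) + 227/660·1 = 1/2 ✓
b·c²: 208/8547·49/16 + (-343/740)·9/49 + 227/660·1 = 1/3 ✓
b·Ac: (-343/740)·(-37/588) + 227/660·363/908 = 1/6 ✓
b·c³: 208/8547·(-343/64) + (-343/740)·(-27/343) + 227/660·1 = 1/4 ✓
b·(c∘Ac): (-343/740)·37/1372 + 227/660·363/908 = 1/8 ✓
b·Ac²: (-343/740)·37/336 + 227/660·1419/3632 = 1/12 ✓
b·A²c: 227/660·55/454 = 1/24 ✓; 4 stages ⇒ order 4.

4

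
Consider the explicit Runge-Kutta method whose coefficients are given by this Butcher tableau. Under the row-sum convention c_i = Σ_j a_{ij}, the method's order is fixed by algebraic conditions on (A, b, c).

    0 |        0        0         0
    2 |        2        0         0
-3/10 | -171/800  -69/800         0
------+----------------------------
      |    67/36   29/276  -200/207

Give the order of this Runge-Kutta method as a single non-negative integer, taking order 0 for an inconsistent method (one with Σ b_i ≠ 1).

b = (67/36, 29/276, -200/207)
c = (0, 2, -3/10)
Ac = (0, 0, -69/400)
Σ b_i: 67/36·1 + 29/276·1 + (-200/207)·1 = 1 ✓
b·c: 29/276·2 + (-200/207)·(-3/10) = 1/2 ✓
b·c²: 29/276·4 + (-200/207)·9/100 = 1/3 ✓
b·Ac: (-200/207)·(-69/400) = 1/6 ✓; 3 stages ⇒ order 3.

3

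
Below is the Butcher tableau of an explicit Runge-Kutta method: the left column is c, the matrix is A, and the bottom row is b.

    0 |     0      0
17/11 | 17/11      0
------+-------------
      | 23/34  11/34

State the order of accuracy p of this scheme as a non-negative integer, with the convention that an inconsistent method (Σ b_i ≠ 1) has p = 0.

2

b = (23/34, 11/34)
c = (0, 17/11)
Σ b_i: 23/34·1 + 11/34·1 = 1 ✓
b·c: 11/34·17/11 = 1/2 ✓; 2 stages ⇒ order 2.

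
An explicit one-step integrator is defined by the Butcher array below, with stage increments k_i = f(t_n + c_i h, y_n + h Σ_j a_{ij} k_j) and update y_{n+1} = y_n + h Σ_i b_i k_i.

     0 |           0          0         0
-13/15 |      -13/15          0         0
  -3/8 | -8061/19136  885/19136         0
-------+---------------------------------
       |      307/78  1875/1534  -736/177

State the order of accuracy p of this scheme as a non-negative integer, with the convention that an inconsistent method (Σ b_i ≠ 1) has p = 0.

b = (307/78, 1875/1534, -736/177)
c = (0, -13/15, -3/8)
Ac = (0, 0, -59/1472)
Σ b_i: 307/78·1 + 1875/1534·1 + (-736/177)·1 = 1 ✓
b·c: 1875/1534·(-13/15) + (-736/177)·(-3/8) = 1/2 ✓
b·c²: 1875/1534·169/225 + (-736/177)·9/64 = 1/3 ✓
b·Ac: (-736/177)·(-59/1472) = 1/6 ✓; 3 stages ⇒ order 3.

3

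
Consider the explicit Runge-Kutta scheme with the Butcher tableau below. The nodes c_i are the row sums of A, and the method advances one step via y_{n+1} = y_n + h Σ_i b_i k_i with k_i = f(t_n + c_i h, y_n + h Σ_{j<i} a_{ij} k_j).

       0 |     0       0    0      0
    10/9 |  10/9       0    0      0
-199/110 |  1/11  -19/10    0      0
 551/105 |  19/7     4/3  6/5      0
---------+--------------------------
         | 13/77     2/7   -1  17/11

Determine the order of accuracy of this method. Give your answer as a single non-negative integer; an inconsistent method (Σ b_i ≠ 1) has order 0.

1

b = (13/77, 2/7, -1, 17/11)
c = (0, 10/9, -199/110, 551/105)
Ac = (0, 0, -19/9, -5119/7425)
Σ b_i: 13/77·1 + 2/7·1 + (-1)·1 + 17/11·1 = 1 ✓
b·c: 2/7·10/9 + (-1)·(-199/110) + 17/11·551/105 = 6449/630 ≠ 1/2 ⇒ order 1.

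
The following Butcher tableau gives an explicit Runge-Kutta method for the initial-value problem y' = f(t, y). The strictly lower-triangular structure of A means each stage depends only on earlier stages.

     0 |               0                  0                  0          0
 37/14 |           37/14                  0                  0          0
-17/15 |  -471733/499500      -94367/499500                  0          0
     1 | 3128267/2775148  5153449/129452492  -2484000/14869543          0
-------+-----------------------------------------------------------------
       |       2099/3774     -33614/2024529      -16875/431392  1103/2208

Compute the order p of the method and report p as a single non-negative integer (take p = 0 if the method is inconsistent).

4

b = (2099/3774, -33614/2024529, -16875/431392, 1103/2208)
c = (0, 37/14, -17/15, 1)
Ac = (0, 0, -13481/27000, 2599/8824)
Σ b_i: 2099/3774·1 + (-33614/2024529)·1 + (-16875/431392)·1 + 1103/2208·1 = 1 ✓
b·c: (-33614/2024529)·37/14 + (-16875/431392)·(-17/15) + 1103/2208·1 = 1/2 ✓
b·c²: (-33614/2024529)·1369/196 + (-16875/431392)·289/225 + 1103/2208·1 = 1/3 ✓
b·Ac: (-16875/431392)·(-13481/27000) + 1103/2208·2599/8824 = 1/6 ✓
b·c³: (-33614/2024529)·50653/2744 + (-16875/431392)·(-4913/3375) + 1103/2208·1 = 1/4 ✓
b·(c∘Ac): (-16875/431392)·229177/405000 + 1103/2208·2599/8824 = 1/8 ✓
b·Ac²: (-16875/431392)·(-498797/378000) + 1103/2208·7843/123536 = 1/12 ✓
b·A²c: 1103/2208·92/1103 = 1/24 ✓; 4 stages ⇒ order 4.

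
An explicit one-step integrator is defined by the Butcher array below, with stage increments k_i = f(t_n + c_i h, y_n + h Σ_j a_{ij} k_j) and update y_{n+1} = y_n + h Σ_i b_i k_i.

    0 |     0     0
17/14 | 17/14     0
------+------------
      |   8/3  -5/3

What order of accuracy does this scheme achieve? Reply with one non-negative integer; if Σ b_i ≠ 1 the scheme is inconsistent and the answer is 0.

1

b = (8/3, -5/3)
c = (0, 17/14)
Σ b_i: 8/3·1 + (-5/3)·1 = 1 ✓
b·c: (-5/3)·17/14 = -85/42 ≠ 1/2 ⇒ order 1.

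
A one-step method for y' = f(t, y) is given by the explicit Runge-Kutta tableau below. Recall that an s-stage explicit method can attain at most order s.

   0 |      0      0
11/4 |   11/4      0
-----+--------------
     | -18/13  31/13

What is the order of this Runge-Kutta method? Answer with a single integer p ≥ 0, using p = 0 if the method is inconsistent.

1

b = (-18/13, 31/13)
c = (0, 11/4)
Σ b_i: (-18/13)·1 + 31/13·1 = 1 ✓
b·c: 31/13·11/4 = 341/52 ≠ 1/2 ⇒ order 1.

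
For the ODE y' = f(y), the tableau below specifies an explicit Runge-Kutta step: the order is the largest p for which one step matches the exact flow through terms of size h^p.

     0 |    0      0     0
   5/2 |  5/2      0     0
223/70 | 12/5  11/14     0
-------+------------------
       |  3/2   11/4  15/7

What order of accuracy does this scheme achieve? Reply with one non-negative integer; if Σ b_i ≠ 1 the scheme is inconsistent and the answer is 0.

b = (3/2, 11/4, 15/7)
c = (0, 5/2, 223/70)
Ac = (0, 0, 55/28)
Σ b_i: 3/2·1 + 11/4·1 + 15/7·1 = 179/28 ≠ 1 ⇒ order 0.

0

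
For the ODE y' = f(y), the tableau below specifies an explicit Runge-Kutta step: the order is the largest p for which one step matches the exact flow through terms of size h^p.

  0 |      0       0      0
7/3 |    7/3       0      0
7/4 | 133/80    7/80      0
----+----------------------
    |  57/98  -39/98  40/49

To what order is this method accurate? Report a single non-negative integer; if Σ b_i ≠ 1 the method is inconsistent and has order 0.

b = (57/98, -39/98, 40/49)
c = (0, 7/3, 7/4)
Ac = (0, 0, 49/240)
Σ b_i: 57/98·1 + (-39/98)·1 + 40/49·1 = 1 ✓
b·c: (-39/98)·7/3 + 40/49·7/4 = 1/2 ✓
b·c²: (-39/98)·49/9 + 40/49·49/16 = 1/3 ✓
b·Ac: 40/49·49/240 = 1/6 ✓; 3 stages ⇒ order 3.

3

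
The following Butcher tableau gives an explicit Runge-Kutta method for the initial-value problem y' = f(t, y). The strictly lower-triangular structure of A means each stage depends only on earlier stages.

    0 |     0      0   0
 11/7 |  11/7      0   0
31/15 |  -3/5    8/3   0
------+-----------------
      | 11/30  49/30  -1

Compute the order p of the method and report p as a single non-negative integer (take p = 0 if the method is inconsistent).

2

b = (11/30, 49/30, -1)
c = (0, 11/7, 31/15)
Ac = (0, 0, 88/21)
Σ b_i: 11/30·1 + 49/30·1 + (-1)·1 = 1 ✓
b·c: 49/30·11/7 + (-1)·31/15 = 1/2 ✓
b·c²: 49/30·121/49 + (-1)·961/225 = -107/450 ≠ 1/3 ⇒ order 2.
b·Ac: (-1)·88/21 = -88/21 ≠ 1/6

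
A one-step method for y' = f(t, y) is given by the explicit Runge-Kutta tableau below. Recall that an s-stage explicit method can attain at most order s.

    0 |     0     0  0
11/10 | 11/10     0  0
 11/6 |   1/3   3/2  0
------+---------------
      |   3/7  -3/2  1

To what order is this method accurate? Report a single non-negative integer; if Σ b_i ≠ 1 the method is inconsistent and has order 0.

0

b = (3/7, -3/2, 1)
c = (0, 11/10, 11/6)
Ac = (0, 0, 33/20)
Σ b_i: 3/7·1 + (-3/2)·1 + 1·1 = -1/14 ≠ 1 ⇒ order 0.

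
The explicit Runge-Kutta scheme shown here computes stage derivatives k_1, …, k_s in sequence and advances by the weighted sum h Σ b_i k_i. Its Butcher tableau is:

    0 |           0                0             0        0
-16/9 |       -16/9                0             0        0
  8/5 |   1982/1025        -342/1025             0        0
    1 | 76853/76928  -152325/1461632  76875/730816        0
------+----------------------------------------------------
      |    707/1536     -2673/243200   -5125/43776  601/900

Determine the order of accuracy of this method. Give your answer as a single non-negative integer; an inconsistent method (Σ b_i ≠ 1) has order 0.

4

b = (707/1536, -2673/243200, -5125/43776, 601/900)
c = (0, -16/9, 8/5, 1)
Ac = (0, 0, 608/1025, 425/1202)
Σ b_i: 707/1536·1 + (-2673/243200)·1 + (-5125/43776)·1 + 601/900·1 = 1 ✓
b·c: (-2673/243200)·(-16/9) + (-5125/43776)·8/5 + 601/900·1 = 1/2 ✓
b·c²: (-2673/243200)·256/81 + (-5125/43776)·64/25 + 601/900·1 = 1/3 ✓
b·Ac: (-5125/43776)·608/1025 + 601/900·425/1202 = 1/6 ✓
b·c³: (-2673/243200)·(-4096/729) + (-5125/43776)·512/125 + 601/900·1 = 1/4 ✓
b·(c∘Ac): (-5125/43776)·4864/5125 + 601/900·425/1202 = 1/8 ✓
b·Ac²: (-5125/43776)·(-9728/9225) + 601/900·(-325/5409) = 1/12 ✓
b·A²c: 601/900·75/1202 = 1/24 ✓; 4 stages ⇒ order 4.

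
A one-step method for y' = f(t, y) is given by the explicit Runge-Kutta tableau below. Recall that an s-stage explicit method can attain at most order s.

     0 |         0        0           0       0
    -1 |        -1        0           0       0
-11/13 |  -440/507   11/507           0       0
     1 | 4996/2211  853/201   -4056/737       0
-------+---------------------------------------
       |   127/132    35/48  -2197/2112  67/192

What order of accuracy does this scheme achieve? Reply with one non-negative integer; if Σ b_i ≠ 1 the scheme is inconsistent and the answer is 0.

4

b = (127/132, 35/48, -2197/2112, 67/192)
c = (0, -1, -11/13, 1)
Ac = (0, 0, -11/507, 83/201)
Σ b_i: 127/132·1 + 35/48·1 + (-2197/2112)·1 + 67/192·1 = 1 ✓
b·c: 35/48·(-1) + (-2197/2112)·(-11/13) + 67/192·1 = 1/2 ✓
b·c²: 35/48·1 + (-2197/2112)·121/169 + 67/192·1 = 1/3 ✓
b·Ac: (-2197/2112)·(-11/507) + 67/192·83/201 = 1/6 ✓
b·c³: 35/48·(-1) + (-2197/2112)·(-1331/2197) + 67/192·1 = 1/4 ✓
b·(c∘Ac): (-2197/2112)·121/6591 + 67/192·83/201 = 1/8 ✓
b·Ac²: (-2197/2112)·11/507 + 67/192·61/201 = 1/12 ✓
b·A²c: 67/192·8/67 = 1/24 ✓; 4 stages ⇒ order 4.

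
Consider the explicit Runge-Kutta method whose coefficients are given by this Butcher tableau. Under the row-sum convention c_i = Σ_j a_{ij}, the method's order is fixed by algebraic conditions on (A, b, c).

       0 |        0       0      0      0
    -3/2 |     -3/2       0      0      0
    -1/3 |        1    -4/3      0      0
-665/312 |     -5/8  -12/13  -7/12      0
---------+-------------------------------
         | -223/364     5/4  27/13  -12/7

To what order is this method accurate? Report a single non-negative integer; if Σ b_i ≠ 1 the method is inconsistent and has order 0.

1

b = (-223/364, 5/4, 27/13, -12/7)
c = (0, -3/2, -1/3, -665/312)
Ac = (0, 0, 2, 739/468)
Σ b_i: (-223/364)·1 + 5/4·1 + 27/13·1 + (-12/7)·1 = 1 ✓
b·c: 5/4·(-3/2) + 27/13·(-1/3) + (-12/7)·(-665/312) = 113/104 ≠ 1/2 ⇒ order 1.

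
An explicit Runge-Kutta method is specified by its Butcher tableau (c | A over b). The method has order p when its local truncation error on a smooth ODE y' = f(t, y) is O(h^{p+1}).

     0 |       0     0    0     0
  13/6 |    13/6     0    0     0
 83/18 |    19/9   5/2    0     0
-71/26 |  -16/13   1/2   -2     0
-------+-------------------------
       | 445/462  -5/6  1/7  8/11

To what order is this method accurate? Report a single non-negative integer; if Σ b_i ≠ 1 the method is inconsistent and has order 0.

1

b = (445/462, -5/6, 1/7, 8/11)
c = (0, 13/6, 83/18, -71/26)
Ac = (0, 0, 65/12, -293/36)
Σ b_i: 445/462·1 + (-5/6)·1 + 1/7·1 + 8/11·1 = 1 ✓
b·c: (-5/6)·13/6 + 1/7·83/18 + 8/11·(-71/26) = -112895/36036 ≠ 1/2 ⇒ order 1.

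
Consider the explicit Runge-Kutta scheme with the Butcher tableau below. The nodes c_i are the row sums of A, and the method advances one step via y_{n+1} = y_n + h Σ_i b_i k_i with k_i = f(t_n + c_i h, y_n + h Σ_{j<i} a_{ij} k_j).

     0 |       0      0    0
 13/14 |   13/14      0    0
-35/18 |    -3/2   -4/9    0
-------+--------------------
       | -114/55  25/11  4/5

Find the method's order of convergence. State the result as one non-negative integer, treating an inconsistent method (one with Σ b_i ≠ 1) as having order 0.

1

b = (-114/55, 25/11, 4/5)
c = (0, 13/14, -35/18)
Ac = (0, 0, -26/63)
Σ b_i: (-114/55)·1 + 25/11·1 + 4/5·1 = 1 ✓
b·c: 25/11·13/14 + 4/5·(-35/18) = 769/1386 ≠ 1/2 ⇒ order 1.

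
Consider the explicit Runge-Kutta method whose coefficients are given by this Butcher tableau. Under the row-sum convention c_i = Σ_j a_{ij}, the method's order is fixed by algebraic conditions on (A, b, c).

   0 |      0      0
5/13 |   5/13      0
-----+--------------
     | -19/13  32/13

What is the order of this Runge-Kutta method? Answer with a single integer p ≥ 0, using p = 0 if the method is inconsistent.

1

b = (-19/13, 32/13)
c = (0, 5/13)
Σ b_i: (-19/13)·1 + 32/13·1 = 1 ✓
b·c: 32/13·5/13 = 160/169 ≠ 1/2 ⇒ order 1.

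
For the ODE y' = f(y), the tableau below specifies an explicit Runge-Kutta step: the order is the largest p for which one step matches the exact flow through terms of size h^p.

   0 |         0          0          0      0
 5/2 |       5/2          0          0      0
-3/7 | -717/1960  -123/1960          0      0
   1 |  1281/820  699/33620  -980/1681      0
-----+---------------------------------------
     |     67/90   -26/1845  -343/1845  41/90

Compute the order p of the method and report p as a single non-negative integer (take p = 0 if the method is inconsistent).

b = (67/90, -26/1845, -343/1845, 41/90)
c = (0, 5/2, -3/7, 1)
Ac = (0, 0, -123/784, 99/328)
Σ b_i: 67/90·1 + (-26/1845)·1 + (-343/1845)·1 + 41/90·1 = 1 ✓
b·c: (-26/1845)·5/2 + (-343/1845)·(-3/7) + 41/90·1 = 1/2 ✓
b·c²: (-26/1845)·25/4 + (-343/1845)·9/49 + 41/90·1 = 1/3 ✓
b·Ac: (-343/1845)·(-123/784) + 41/90·99/328 = 1/6 ✓
b·c³: (-26/1845)·125/8 + (-343/1845)·(-27/343) + 41/90·1 = 1/4 ✓
b·(c∘Ac): (-343/1845)·369/5488 + 41/90·99/328 = 1/8 ✓
b·Ac²: (-343/1845)·(-615/1568) + 41/90·15/656 = 1/12 ✓
b·A²c: 41/90·15/164 = 1/24 ✓; 4 stages ⇒ order 4.

4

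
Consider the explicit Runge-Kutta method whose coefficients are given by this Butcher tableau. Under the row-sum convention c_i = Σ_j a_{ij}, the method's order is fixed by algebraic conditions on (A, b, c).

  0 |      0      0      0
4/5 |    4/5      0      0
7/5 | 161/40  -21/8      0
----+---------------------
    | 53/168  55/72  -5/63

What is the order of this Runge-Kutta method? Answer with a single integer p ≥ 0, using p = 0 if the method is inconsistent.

3

b = (53/168, 55/72, -5/63)
c = (0, 4/5, 7/5)
Ac = (0, 0, -21/10)
Σ b_i: 53/168·1 + 55/72·1 + (-5/63)·1 = 1 ✓
b·c: 55/72·4/5 + (-5/63)·7/5 = 1/2 ✓
b·c²: 55/72·16/25 + (-5/63)·49/25 = 1/3 ✓
b·Ac: (-5/63)·(-21/10) = 1/6 ✓; 3 stages ⇒ order 3.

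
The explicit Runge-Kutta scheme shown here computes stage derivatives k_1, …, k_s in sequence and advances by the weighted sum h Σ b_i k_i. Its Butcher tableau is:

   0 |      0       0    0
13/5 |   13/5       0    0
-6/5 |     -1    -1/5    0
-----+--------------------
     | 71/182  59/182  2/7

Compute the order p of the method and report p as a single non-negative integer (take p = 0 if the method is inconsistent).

b = (71/182, 59/182, 2/7)
c = (0, 13/5, -6/5)
Ac = (0, 0, -13/25)
Σ b_i: 71/182·1 + 59/182·1 + 2/7·1 = 1 ✓
b·c: 59/182·13/5 + 2/7·(-6/5) = 1/2 ✓
b·c²: 59/182·169/25 + 2/7·36/25 = 911/350 ≠ 1/3 ⇒ order 2.
b·Ac: 2/7·(-13/25) = -26/175 ≠ 1/6

2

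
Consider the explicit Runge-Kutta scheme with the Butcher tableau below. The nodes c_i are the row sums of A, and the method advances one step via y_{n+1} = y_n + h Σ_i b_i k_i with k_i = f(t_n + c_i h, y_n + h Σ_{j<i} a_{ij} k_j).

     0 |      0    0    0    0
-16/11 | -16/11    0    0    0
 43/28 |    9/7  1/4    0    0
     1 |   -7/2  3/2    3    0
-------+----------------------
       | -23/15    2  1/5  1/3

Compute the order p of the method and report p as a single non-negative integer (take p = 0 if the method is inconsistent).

b = (-23/15, 2, 1/5, 1/3)
c = (0, -16/11, 43/28, 1)
Ac = (0, 0, -4/11, 747/308)
Σ b_i: (-23/15)·1 + 2·1 + 1/5·1 + 1/3·1 = 1 ✓
b·c: 2·(-16/11) + 1/5·43/28 + 1/3·1 = -10481/4620 ≠ 1/2 ⇒ order 1.

1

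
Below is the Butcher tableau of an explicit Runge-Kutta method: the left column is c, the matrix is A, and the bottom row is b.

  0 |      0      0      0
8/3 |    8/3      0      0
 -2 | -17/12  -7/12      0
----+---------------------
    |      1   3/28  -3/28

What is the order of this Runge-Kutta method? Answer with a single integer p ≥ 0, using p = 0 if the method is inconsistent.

3

b = (1, 3/28, -3/28)
c = (0, 8/3, -2)
Ac = (0, 0, -14/9)
Σ b_i: 1·1 + 3/28·1 + (-3/28)·1 = 1 ✓
b·c: 3/28·8/3 + (-3/28)·(-2) = 1/2 ✓
b·c²: 3/28·64/9 + (-3/28)·4 = 1/3 ✓
b·Ac: (-3/28)·(-14/9) = 1/6 ✓; 3 stages ⇒ order 3.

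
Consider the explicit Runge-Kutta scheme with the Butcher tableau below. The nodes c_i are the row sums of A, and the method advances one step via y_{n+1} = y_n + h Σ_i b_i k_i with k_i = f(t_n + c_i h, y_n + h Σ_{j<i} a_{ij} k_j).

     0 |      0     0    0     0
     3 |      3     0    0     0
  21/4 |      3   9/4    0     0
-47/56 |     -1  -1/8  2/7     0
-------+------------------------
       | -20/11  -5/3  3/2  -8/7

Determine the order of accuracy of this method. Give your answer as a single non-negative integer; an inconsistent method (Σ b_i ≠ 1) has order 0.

0

b = (-20/11, -5/3, 3/2, -8/7)
c = (0, 3, 21/4, -47/56)
Ac = (0, 0, 27/4, 9/8)
Σ b_i: (-20/11)·1 + (-5/3)·1 + 3/2·1 + (-8/7)·1 = -1445/462 ≠ 1 ⇒ order 0.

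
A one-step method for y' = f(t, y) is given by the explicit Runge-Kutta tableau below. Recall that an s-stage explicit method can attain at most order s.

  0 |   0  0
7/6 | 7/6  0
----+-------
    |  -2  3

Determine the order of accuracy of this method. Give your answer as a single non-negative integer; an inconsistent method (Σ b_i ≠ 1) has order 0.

b = (-2, 3)
c = (0, 7/6)
Σ b_i: (-2)·1 + 3·1 = 1 ✓
b·c: 3·7/6 = 7/2 ≠ 1/2 ⇒ order 1.

1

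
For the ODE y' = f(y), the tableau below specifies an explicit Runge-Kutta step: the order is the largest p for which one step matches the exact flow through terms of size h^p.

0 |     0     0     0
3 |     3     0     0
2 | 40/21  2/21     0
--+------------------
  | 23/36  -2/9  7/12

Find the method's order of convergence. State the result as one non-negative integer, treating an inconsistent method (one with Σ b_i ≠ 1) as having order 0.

b = (23/36, -2/9, 7/12)
c = (0, 3, 2)
Ac = (0, 0, 2/7)
Σ b_i: 23/36·1 + (-2/9)·1 + 7/12·1 = 1 ✓
b·c: (-2/9)·3 + 7/12·2 = 1/2 ✓
b·c²: (-2/9)·9 + 7/12·4 = 1/3 ✓
b·Ac: 7/12·2/7 = 1/6 ✓; 3 stages ⇒ order 3.

3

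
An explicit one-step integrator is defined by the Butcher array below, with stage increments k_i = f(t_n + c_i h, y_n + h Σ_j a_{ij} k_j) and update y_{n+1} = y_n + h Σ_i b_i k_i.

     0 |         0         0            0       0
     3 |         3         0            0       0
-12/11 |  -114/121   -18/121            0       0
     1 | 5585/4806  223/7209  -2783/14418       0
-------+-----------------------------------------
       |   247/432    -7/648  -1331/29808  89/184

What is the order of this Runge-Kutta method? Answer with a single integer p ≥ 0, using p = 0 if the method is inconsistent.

b = (247/432, -7/648, -1331/29808, 89/184)
c = (0, 3, -12/11, 1)
Ac = (0, 0, -54/121, 27/89)
Σ b_i: 247/432·1 + (-7/648)·1 + (-1331/29808)·1 + 89/184·1 = 1 ✓
b·c: (-7/648)·3 + (-1331/29808)·(-12/11) + 89/184·1 = 1/2 ✓
b·c²: (-7/648)·9 + (-1331/29808)·144/121 + 89/184·1 = 1/3 ✓
b·Ac: (-1331/29808)·(-54/121) + 89/184·27/89 = 1/6 ✓
b·c³: (-7/648)·27 + (-1331/29808)·(-1728/1331) + 89/184·1 = 1/4 ✓
b·(c∘Ac): (-1331/29808)·648/1331 + 89/184·27/89 = 1/8 ✓
b·Ac²: (-1331/29808)·(-162/121) + 89/184·13/267 = 1/12 ✓
b·A²c: 89/184·23/267 = 1/24 ✓; 4 stages ⇒ order 4.

4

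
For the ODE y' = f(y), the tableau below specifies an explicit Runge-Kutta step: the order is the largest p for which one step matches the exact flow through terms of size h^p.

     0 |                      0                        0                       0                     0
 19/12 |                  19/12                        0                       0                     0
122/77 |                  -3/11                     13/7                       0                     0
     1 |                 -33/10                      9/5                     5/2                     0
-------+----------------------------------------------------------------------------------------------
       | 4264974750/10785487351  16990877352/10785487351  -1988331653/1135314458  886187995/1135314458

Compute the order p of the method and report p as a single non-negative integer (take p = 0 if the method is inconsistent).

3

b = (4264974750/10785487351, 16990877352/10785487351, -1988331653/1135314458, 886187995/1135314458)
c = (0, 19/12, 122/77, 1)
Ac = (0, 0, 247/84, 10489/1540)
Σ b_i: 4264974750/10785487351·1 + 16990877352/10785487351·1 + (-1988331653/1135314458)·1 + 886187995/1135314458·1 = 1 ✓
b·c: 16990877352/10785487351·19/12 + (-1988331653/1135314458)·122/77 + 886187995/1135314458·1 = 1/2 ✓
b·c²: 16990877352/10785487351·361/144 + (-1988331653/1135314458)·14884/5929 + 886187995/1135314458·1 = 1/3 ✓
b·Ac: (-1988331653/1135314458)·247/84 + 886187995/1135314458·10489/1540 = 1/6 ✓
b·c³: 16990877352/10785487351·6859/1728 + (-1988331653/1135314458)·1815848/456533 + 886187995/1135314458·1 = 19365882125/286099243416 ≠ 1/4 ⇒ order 3.
b·(c∘Ac): (-1988331653/1135314458)·15067/3234 + 886187995/1135314458·10489/1540 = -38731794689/13623773496 ≠ 1/8
b·Ac²: (-1988331653/1135314458)·4693/1008 + 886187995/1135314458·5117169/474320 = 105126650194/393386459697 ≠ 1/12
b·A²c: 886187995/1135314458·1235/168 = 156348881975/27247546992 ≠ 1/24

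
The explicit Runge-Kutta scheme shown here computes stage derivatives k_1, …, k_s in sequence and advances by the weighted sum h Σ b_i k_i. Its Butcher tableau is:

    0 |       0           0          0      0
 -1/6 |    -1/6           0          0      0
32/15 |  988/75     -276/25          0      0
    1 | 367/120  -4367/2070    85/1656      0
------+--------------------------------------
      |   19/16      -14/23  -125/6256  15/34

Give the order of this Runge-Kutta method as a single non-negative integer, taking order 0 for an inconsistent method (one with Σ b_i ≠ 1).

b = (19/16, -14/23, -125/6256, 15/34)
c = (0, -1/6, 32/15, 1)
Ac = (0, 0, 46/25, 83/180)
Σ b_i: 19/16·1 + (-14/23)·1 + (-125/6256)·1 + 15/34·1 = 1 ✓
b·c: (-14/23)·(-1/6) + (-125/6256)·32/15 + 15/34·1 = 1/2 ✓
b·c²: (-14/23)·1/36 + (-125/6256)·1024/225 + 15/34·1 = 1/3 ✓
b·Ac: (-125/6256)·46/25 + 15/34·83/180 = 1/6 ✓
b·c³: (-14/23)·(-1/216) + (-125/6256)·32768/3375 + 15/34·1 = 1/4 ✓
b·(c∘Ac): (-125/6256)·1472/375 + 15/34·83/180 = 1/8 ✓
b·Ac²: (-125/6256)·(-23/75) + 15/34·7/40 = 1/12 ✓
b·A²c: 15/34·17/180 = 1/24 ✓; 4 stages ⇒ order 4.

4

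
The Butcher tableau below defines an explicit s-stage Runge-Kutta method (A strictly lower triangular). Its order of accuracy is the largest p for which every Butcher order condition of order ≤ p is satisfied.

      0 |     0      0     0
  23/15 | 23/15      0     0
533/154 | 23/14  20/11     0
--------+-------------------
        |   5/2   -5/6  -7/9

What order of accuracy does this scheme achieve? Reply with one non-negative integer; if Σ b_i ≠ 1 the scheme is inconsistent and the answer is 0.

b = (5/2, -5/6, -7/9)
c = (0, 23/15, 533/154)
Ac = (0, 0, 92/33)
Σ b_i: 5/2·1 + (-5/6)·1 + (-7/9)·1 = 8/9 ≠ 1 ⇒ order 0.

0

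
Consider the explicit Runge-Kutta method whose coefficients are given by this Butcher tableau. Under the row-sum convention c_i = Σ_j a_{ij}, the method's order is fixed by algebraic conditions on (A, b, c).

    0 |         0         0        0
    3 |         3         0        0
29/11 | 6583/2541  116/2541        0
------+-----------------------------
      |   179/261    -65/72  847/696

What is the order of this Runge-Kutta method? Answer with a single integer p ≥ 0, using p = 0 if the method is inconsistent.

b = (179/261, -65/72, 847/696)
c = (0, 3, 29/11)
Ac = (0, 0, 116/847)
Σ b_i: 179/261·1 + (-65/72)·1 + 847/696·1 = 1 ✓
b·c: (-65/72)·3 + 847/696·29/11 = 1/2 ✓
b·c²: (-65/72)·9 + 847/696·841/121 = 1/3 ✓
b·Ac: 847/696·116/847 = 1/6 ✓; 3 stages ⇒ order 3.

3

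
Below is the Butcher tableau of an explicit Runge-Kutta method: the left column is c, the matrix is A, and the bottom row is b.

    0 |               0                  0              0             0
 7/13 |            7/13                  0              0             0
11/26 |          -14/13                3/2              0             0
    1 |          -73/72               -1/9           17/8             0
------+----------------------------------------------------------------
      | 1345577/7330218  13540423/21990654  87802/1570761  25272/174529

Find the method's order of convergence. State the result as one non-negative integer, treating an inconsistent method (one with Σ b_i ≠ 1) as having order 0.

3

b = (1345577/7330218, 13540423/21990654, 87802/1570761, 25272/174529)
c = (0, 7/13, 11/26, 1)
Ac = (0, 0, 21/26, 1571/1872)
Σ b_i: 1345577/7330218·1 + 13540423/21990654·1 + 87802/1570761·1 + 25272/174529·1 = 1 ✓
b·c: 13540423/21990654·7/13 + 87802/1570761·11/26 + 25272/174529·1 = 1/2 ✓
b·c²: 13540423/21990654·49/169 + 87802/1570761·121/676 + 25272/174529·1 = 1/3 ✓
b·Ac: 87802/1570761·21/26 + 25272/174529·1571/1872 = 1/6 ✓
b·c³: 13540423/21990654·343/2197 + 87802/1570761·1331/17576 + 25272/174529·1 = 86774531/353944812 ≠ 1/4 ⇒ order 3.
b·(c∘Ac): 87802/1570761·231/676 + 25272/174529·1571/1872 = 957146/6806631 ≠ 1/8
b·Ac²: 87802/1570761·147/338 + 25272/174529·16945/48672 = 2034437/27226524 ≠ 1/12
b·A²c: 25272/174529·357/208 = 86751/349058 ≠ 1/24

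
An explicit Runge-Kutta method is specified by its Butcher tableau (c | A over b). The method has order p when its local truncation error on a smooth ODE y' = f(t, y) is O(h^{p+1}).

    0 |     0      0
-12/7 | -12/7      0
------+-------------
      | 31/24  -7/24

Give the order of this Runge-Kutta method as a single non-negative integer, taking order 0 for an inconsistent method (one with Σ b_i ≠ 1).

2

b = (31/24, -7/24)
c = (0, -12/7)
Σ b_i: 31/24·1 + (-7/24)·1 = 1 ✓
b·c: (-7/24)·(-12/7) = 1/2 ✓; 2 stages ⇒ order 2.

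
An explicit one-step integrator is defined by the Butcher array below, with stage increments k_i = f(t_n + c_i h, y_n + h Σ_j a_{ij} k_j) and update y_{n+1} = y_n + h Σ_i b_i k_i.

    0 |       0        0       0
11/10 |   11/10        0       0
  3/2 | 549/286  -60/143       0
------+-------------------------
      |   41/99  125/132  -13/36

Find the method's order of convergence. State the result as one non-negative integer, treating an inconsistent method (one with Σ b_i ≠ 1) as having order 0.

3

b = (41/99, 125/132, -13/36)
c = (0, 11/10, 3/2)
Ac = (0, 0, -6/13)
Σ b_i: 41/99·1 + 125/132·1 + (-13/36)·1 = 1 ✓
b·c: 125/132·11/10 + (-13/36)·3/2 = 1/2 ✓
b·c²: 125/132·121/100 + (-13/36)·9/4 = 1/3 ✓
b·Ac: (-13/36)·(-6/13) = 1/6 ✓; 3 stages ⇒ order 3.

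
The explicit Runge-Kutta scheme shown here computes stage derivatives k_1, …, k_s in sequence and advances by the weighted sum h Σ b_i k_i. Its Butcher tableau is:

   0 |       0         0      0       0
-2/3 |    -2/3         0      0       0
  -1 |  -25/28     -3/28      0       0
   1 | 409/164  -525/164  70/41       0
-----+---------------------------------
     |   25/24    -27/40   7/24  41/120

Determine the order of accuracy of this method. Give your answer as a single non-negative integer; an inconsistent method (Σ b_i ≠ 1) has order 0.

4

b = (25/24, -27/40, 7/24, 41/120)
c = (0, -2/3, -1, 1)
Ac = (0, 0, 1/14, 35/82)
Σ b_i: 25/24·1 + (-27/40)·1 + 7/24·1 + 41/120·1 = 1 ✓
b·c: (-27/40)·(-2/3) + 7/24·(-1) + 41/120·1 = 1/2 ✓
b·c²: (-27/40)·4/9 + 7/24·1 + 41/120·1 = 1/3 ✓
b·Ac: 7/24·1/14 + 41/120·35/82 = 1/6 ✓
b·c³: (-27/40)·(-8/27) + 7/24·(-1) + 41/120·1 = 1/4 ✓
b·(c∘Ac): 7/24·(-1/14) + 41/120·35/82 = 1/8 ✓
b·Ac²: 7/24·(-1/21) + 41/120·35/123 = 1/12 ✓
b·A²c: 41/120·5/41 = 1/24 ✓; 4 stages ⇒ order 4.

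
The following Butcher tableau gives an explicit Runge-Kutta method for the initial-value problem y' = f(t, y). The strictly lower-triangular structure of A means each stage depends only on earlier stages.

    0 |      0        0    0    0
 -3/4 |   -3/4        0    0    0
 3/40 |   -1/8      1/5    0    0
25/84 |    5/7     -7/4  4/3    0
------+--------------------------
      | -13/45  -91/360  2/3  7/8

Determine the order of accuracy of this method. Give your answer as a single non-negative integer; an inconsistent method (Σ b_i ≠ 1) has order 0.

b = (-13/45, -91/360, 2/3, 7/8)
c = (0, -3/4, 3/40, 25/84)
Ac = (0, 0, -3/20, 113/80)
Σ b_i: (-13/45)·1 + (-91/360)·1 + 2/3·1 + 7/8·1 = 1 ✓
b·c: (-91/360)·(-3/4) + 2/3·3/40 + 7/8·25/84 = 1/2 ✓
b·c²: (-91/360)·9/16 + 2/3·9/1600 + 7/8·625/7056 = -3071/50400 ≠ 1/3 ⇒ order 2.
b·Ac: 2/3·(-3/20) + 7/8·113/80 = 727/640 ≠ 1/6

2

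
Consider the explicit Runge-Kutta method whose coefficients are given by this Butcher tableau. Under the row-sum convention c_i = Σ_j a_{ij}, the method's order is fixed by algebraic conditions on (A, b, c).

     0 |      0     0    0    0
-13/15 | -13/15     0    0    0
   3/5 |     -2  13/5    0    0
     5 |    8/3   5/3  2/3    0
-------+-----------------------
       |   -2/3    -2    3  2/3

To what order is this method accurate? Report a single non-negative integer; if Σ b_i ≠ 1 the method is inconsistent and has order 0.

1

b = (-2/3, -2, 3, 2/3)
c = (0, -13/15, 3/5, 5)
Ac = (0, 0, -169/75, -47/45)
Σ b_i: (-2/3)·1 + (-2)·1 + 3·1 + 2/3·1 = 1 ✓
b·c: (-2)·(-13/15) + 3·3/5 + 2/3·5 = 103/15 ≠ 1/2 ⇒ order 1.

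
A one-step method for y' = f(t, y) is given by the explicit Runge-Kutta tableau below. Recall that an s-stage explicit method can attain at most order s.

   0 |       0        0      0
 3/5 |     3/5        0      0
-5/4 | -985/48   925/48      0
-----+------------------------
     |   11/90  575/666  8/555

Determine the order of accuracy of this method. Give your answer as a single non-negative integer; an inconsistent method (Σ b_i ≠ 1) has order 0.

b = (11/90, 575/666, 8/555)
c = (0, 3/5, -5/4)
Ac = (0, 0, 185/16)
Σ b_i: 11/90·1 + 575/666·1 + 8/555·1 = 1 ✓
b·c: 575/666·3/5 + 8/555·(-5/4) = 1/2 ✓
b·c²: 575/666·9/25 + 8/555·25/16 = 1/3 ✓
b·Ac: 8/555·185/16 = 1/6 ✓; 3 stages ⇒ order 3.

3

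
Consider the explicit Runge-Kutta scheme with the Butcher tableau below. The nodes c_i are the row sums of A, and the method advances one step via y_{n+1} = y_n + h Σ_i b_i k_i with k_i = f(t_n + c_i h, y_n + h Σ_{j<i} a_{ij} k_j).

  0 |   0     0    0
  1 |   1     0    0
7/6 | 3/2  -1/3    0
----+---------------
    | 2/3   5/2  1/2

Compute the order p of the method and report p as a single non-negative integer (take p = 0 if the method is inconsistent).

0

b = (2/3, 5/2, 1/2)
c = (0, 1, 7/6)
Ac = (0, 0, -1/3)
Σ b_i: 2/3·1 + 5/2·1 + 1/2·1 = 11/3 ≠ 1 ⇒ order 0.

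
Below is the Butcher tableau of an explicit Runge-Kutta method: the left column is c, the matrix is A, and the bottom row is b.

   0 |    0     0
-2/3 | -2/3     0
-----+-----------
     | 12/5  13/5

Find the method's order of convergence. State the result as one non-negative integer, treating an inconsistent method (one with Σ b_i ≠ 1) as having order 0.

0

b = (12/5, 13/5)
c = (0, -2/3)
Σ b_i: 12/5·1 + 13/5·1 = 5 ≠ 1 ⇒ order 0.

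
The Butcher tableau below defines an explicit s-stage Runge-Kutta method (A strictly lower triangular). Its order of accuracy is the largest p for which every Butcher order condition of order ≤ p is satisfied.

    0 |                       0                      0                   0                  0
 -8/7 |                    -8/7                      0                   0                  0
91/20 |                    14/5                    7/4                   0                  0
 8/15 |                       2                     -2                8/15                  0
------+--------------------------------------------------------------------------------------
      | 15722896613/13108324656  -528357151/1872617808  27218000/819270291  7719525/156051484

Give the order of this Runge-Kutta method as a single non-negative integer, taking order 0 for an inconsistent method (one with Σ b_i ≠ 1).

b = (15722896613/13108324656, -528357151/1872617808, 27218000/819270291, 7719525/156051484)
c = (0, -8/7, 91/20, 8/15)
Ac = (0, 0, -2, 2474/525)
Σ b_i: 15722896613/13108324656·1 + (-528357151/1872617808)·1 + 27218000/819270291·1 + 7719525/156051484·1 = 1 ✓
b·c: (-528357151/1872617808)·(-8/7) + 27218000/819270291·91/20 + 7719525/156051484·8/15 = 1/2 ✓
b·c²: (-528357151/1872617808)·64/49 + 27218000/819270291·8281/400 + 7719525/156051484·64/225 = 1/3 ✓
b·Ac: 27218000/819270291·(-2) + 7719525/156051484·2474/525 = 1/6 ✓
b·c³: (-528357151/1872617808)·(-512/343) + 27218000/819270291·753571/8000 + 7719525/156051484·512/3375 = 58300693511/16385405820 ≠ 1/4 ⇒ order 3.
b·(c∘Ac): 27218000/819270291·(-91/10) + 7719525/156051484·19792/7875 = -729136204/4096351455 ≠ 1/8
b·Ac²: 27218000/819270291·16/7 + 7719525/156051484·309769/36750 = 16152900227/32770811640 ≠ 1/12
b·A²c: 7719525/156051484·(-16/15) = -2058540/39012871 ≠ 1/24

3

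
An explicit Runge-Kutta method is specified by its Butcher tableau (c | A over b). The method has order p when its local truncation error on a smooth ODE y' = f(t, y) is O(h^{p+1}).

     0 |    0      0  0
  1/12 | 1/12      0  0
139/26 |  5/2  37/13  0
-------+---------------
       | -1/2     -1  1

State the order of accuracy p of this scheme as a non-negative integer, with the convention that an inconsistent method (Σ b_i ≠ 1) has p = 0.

b = (-1/2, -1, 1)
c = (0, 1/12, 139/26)
Ac = (0, 0, 37/156)
Σ b_i: (-1/2)·1 + (-1)·1 + 1·1 = -1/2 ≠ 1 ⇒ order 0.

0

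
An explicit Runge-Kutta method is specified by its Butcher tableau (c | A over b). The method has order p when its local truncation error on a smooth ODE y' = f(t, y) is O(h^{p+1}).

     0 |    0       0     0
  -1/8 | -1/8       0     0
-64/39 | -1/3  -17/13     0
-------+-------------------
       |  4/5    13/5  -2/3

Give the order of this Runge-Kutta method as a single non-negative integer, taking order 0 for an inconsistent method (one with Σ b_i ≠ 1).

b = (4/5, 13/5, -2/3)
c = (0, -1/8, -64/39)
Ac = (0, 0, 17/104)
Σ b_i: 4/5·1 + 13/5·1 + (-2/3)·1 = 41/15 ≠ 1 ⇒ order 0.

0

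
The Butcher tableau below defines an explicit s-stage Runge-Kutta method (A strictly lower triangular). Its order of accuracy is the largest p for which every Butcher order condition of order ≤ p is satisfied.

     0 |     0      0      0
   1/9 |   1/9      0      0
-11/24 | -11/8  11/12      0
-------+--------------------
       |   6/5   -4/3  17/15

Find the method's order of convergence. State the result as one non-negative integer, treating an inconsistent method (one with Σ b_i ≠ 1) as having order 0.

b = (6/5, -4/3, 17/15)
c = (0, 1/9, -11/24)
Ac = (0, 0, 11/108)
Σ b_i: 6/5·1 + (-4/3)·1 + 17/15·1 = 1 ✓
b·c: (-4/3)·1/9 + 17/15·(-11/24) = -721/1080 ≠ 1/2 ⇒ order 1.

1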